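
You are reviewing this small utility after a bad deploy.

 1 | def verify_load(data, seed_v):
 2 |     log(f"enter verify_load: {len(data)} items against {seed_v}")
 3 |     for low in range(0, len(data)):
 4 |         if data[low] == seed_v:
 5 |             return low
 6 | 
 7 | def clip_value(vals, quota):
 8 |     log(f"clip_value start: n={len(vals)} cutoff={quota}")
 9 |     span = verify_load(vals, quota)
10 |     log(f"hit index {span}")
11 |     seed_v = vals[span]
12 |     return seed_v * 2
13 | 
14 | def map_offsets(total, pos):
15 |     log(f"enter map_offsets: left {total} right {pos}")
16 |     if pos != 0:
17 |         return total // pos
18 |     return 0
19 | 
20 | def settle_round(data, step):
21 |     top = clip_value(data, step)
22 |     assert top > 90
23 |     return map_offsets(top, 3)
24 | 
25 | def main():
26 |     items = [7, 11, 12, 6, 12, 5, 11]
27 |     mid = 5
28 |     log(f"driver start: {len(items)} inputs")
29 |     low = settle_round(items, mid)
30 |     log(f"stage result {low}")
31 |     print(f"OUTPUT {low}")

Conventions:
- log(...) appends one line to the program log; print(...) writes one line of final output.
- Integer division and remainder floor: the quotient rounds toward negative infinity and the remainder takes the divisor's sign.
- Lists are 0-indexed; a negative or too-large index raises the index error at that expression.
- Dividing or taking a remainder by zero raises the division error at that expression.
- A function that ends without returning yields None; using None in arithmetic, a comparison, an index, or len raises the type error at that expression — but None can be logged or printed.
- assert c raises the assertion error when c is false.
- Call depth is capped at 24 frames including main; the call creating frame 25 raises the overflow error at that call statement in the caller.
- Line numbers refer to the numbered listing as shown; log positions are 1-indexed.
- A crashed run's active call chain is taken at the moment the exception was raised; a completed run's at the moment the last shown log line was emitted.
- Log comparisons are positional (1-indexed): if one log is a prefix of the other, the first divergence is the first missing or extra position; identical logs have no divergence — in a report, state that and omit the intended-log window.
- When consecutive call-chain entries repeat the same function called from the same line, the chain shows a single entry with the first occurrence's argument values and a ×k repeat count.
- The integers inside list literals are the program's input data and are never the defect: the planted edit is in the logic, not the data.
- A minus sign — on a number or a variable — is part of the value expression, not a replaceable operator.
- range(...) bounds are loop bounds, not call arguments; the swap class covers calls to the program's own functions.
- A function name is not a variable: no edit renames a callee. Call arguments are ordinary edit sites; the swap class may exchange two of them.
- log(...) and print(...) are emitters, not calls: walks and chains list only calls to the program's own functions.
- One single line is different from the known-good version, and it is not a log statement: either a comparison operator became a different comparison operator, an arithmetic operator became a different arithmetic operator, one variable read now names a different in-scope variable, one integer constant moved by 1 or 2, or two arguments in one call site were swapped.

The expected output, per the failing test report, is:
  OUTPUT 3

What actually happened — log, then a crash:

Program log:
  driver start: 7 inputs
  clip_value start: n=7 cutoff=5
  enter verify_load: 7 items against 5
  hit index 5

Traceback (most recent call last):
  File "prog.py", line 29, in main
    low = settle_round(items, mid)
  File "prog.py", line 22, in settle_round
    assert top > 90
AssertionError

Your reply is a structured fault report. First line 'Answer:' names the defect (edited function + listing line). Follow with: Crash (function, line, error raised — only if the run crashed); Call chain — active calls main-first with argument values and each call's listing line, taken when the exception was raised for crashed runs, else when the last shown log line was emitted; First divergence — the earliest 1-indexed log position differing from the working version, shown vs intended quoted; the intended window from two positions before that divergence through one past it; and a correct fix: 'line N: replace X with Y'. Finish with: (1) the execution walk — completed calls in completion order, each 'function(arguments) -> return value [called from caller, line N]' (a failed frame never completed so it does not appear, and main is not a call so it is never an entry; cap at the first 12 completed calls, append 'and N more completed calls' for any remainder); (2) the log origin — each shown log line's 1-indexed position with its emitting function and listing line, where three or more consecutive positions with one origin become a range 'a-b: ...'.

Answer: the defect is in settle_round at line 22.
The tell: The log ends early — 4 lines, where the working version next logs 'enter map_offsets: left 10 right 3'.
Crash: settle_round, line 22, AssertionError.
Call chain: main -> settle_round([7, 11, 12, 6, 12, 5, 11], 5) (called at line 29).
First divergence: position 5 — the faulty run's log ends after 4 lines; the working version continues with 'enter map_offsets: left 10 right 3'.
Intended log window:
  3: enter verify_load: 7 items against 5
  4: hit index 5
  5: enter map_offsets: left 10 right 3
  6: stage result 3
Execution walk:
  verify_load([7, 11, 12, 6, 12, 5, 11], 5) -> 5  [called from clip_value, line 9]
  clip_value([7, 11, 12, 6, 12, 5, 11], 5) -> 10  [called from settle_round, line 21]
Log origins:
  1: emitted by main (line 28)
  2: emitted by clip_value (line 8)
  3: emitted by verify_load (line 2)
  4: emitted by clip_value (line 10)
A correct fix: line 22: replace `>` with `<=`.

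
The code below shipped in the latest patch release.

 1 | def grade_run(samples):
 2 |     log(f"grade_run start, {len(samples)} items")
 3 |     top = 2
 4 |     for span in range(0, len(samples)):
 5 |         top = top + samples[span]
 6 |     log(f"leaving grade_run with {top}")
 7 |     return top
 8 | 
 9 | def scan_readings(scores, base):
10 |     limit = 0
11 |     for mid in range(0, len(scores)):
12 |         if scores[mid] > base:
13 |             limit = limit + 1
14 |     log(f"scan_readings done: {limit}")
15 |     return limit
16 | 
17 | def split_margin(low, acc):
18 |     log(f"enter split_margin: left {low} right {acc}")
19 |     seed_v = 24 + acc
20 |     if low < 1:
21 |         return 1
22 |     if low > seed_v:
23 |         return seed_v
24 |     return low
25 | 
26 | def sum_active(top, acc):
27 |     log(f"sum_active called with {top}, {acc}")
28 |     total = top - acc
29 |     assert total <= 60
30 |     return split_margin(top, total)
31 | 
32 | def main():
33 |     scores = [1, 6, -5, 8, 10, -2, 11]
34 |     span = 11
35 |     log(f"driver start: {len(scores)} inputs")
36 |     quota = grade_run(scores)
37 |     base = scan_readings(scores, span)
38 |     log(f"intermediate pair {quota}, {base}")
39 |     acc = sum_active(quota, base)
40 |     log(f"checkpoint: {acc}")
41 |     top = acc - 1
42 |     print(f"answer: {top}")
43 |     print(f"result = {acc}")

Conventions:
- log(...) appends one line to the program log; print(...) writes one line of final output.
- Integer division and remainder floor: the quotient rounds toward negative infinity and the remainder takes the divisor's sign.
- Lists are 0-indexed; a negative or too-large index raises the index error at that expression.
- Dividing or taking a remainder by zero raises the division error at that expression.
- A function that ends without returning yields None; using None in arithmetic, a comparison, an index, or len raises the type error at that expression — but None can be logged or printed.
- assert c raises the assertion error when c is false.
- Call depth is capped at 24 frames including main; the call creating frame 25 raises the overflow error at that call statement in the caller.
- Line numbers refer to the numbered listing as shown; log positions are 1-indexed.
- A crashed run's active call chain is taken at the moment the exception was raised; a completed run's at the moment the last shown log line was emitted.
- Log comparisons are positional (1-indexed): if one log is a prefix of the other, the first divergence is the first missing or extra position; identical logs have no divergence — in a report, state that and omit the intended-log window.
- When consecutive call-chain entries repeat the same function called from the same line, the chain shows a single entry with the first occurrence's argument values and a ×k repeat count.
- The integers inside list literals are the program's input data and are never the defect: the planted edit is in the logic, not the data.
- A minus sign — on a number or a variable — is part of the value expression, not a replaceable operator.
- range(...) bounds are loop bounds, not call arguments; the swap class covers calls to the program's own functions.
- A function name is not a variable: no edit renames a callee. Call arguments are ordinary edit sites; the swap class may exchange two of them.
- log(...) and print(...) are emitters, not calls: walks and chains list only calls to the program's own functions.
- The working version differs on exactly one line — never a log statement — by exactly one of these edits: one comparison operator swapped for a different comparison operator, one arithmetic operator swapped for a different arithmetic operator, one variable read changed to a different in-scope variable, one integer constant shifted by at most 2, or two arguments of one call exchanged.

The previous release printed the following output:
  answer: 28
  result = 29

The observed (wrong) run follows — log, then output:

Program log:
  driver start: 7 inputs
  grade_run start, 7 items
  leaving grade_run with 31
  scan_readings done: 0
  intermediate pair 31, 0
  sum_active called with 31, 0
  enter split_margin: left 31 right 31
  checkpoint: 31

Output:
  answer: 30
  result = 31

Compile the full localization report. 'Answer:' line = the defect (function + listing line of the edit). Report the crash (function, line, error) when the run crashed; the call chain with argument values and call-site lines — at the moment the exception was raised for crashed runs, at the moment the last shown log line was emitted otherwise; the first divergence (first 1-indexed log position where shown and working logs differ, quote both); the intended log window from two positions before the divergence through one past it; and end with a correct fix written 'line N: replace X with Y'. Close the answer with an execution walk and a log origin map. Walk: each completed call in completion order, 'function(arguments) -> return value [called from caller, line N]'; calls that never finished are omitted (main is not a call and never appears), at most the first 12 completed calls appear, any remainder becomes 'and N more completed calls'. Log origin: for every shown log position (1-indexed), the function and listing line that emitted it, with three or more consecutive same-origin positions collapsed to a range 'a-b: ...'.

Answer: the defect is in grade_run at line 3.
Key observation: The earliest visible damage is log position 3 — 'leaving grade_run with 31' rather than the intended 'leaving grade_run with 29'.
Call chain: main.
First divergence: position 3; shown 'leaving grade_run with 31' vs intended 'leaving grade_run with 29'.
Intended log window:
  1: driver start: 7 inputs
  2: grade_run start, 7 items
  3: leaving grade_run with 29
  4: scan_readings done: 0
Execution walk:
  grade_run([1, 6, -5, 8, 10, -2, 11]) -> 31  [called from main, line 36]
  scan_readings([1, 6, -5, 8, 10, -2, 11], 11) -> 0  [called from main, line 37]
  split_margin(31, 31) -> 31  [called from sum_active, line 30]
  sum_active(31, 0) -> 31  [called from main, line 39]
Log origin:
  1: from main, line 35
  2: from grade_run, line 2
  3: from grade_run, line 6
  4: from scan_readings, line 14
  5: from main, line 38
  6: from sum_active, line 27
  7: from split_margin, line 18
  8: from main, line 40
A correct fix: line 3: replace `2` with `0`.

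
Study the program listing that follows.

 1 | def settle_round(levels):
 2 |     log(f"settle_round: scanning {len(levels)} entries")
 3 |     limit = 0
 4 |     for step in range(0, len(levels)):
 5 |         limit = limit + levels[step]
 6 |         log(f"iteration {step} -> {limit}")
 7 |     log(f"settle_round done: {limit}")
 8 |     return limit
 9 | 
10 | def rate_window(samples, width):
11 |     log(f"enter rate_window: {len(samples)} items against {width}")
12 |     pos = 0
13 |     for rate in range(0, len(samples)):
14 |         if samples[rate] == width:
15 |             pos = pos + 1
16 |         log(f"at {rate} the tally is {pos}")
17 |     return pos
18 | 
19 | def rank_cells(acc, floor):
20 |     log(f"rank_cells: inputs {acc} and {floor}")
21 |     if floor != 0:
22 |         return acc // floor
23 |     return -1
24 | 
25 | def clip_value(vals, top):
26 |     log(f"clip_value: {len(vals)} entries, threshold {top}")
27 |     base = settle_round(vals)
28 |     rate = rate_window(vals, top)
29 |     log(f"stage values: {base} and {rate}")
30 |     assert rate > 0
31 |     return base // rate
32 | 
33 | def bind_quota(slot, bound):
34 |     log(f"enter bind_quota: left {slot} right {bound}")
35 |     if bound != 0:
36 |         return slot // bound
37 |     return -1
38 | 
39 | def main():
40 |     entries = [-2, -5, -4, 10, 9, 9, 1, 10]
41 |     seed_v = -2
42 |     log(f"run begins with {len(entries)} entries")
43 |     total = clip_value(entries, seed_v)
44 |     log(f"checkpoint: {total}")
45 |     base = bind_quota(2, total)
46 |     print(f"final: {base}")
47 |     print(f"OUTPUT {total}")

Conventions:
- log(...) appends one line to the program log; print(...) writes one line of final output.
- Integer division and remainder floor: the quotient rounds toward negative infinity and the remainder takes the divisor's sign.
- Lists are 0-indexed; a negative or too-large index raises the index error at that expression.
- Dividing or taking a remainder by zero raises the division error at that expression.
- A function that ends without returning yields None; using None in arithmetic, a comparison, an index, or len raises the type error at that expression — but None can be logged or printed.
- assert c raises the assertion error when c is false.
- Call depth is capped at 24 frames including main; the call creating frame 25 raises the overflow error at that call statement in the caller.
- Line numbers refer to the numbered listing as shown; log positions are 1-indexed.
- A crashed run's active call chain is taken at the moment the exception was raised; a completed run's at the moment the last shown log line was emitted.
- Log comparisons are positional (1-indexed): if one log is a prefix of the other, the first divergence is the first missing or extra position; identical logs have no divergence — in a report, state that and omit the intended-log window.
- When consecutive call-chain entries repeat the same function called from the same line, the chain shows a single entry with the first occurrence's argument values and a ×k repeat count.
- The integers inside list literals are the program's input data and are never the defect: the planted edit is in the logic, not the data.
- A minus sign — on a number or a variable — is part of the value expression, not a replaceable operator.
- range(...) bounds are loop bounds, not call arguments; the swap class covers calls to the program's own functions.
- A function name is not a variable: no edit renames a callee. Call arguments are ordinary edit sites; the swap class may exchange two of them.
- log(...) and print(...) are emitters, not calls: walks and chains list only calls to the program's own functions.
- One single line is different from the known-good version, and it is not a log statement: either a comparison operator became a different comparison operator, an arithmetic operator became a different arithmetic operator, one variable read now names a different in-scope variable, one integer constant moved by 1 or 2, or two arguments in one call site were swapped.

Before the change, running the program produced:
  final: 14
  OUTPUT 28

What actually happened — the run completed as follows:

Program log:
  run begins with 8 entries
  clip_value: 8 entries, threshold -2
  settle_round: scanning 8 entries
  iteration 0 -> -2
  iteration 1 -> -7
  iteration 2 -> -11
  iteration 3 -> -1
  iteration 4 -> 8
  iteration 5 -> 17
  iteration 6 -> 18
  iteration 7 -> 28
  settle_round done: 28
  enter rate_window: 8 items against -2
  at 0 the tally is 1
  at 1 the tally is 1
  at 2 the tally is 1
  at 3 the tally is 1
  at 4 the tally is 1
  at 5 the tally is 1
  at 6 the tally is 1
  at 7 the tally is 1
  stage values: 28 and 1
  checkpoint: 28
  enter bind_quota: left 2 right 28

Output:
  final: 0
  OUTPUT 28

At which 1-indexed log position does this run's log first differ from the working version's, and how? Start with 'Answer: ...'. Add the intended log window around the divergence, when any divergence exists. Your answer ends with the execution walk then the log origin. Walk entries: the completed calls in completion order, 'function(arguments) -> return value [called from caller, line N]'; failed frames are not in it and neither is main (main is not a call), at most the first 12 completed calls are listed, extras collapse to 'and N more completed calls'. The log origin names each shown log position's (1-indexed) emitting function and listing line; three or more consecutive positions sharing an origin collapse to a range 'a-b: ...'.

Answer: at position 24 the run shows 'enter bind_quota: left 2 right 28' where the working version logs 'enter bind_quota: left 28 right 2'.
Intended log window:
  22: stage values: 28 and 1
  23: checkpoint: 28
  24: enter bind_quota: left 28 right 2
Execution walk:
  settle_round([-2, -5, -4, 10, 9, 9, 1, 10]) -> 28  [called from clip_value, line 27]
  rate_window([-2, -5, -4, 10, 9, 9, 1, 10], -2) -> 1  [called from clip_value, line 28]
  clip_value([-2, -5, -4, 10, 9, 9, 1, 10], -2) -> 28  [called from main, line 43]
  bind_quota(2, 28) -> 0  [called from main, line 45]
Log origin:
  1: from main, line 42
  2: from clip_value, line 26
  3: from settle_round, line 2
  4-11: from settle_round, line 6
  12: from settle_round, line 7
  13: from rate_window, line 11
  14-21: from rate_window, line 16
  22: from clip_value, line 29
  23: from main, line 44
  24: from bind_quota, line 34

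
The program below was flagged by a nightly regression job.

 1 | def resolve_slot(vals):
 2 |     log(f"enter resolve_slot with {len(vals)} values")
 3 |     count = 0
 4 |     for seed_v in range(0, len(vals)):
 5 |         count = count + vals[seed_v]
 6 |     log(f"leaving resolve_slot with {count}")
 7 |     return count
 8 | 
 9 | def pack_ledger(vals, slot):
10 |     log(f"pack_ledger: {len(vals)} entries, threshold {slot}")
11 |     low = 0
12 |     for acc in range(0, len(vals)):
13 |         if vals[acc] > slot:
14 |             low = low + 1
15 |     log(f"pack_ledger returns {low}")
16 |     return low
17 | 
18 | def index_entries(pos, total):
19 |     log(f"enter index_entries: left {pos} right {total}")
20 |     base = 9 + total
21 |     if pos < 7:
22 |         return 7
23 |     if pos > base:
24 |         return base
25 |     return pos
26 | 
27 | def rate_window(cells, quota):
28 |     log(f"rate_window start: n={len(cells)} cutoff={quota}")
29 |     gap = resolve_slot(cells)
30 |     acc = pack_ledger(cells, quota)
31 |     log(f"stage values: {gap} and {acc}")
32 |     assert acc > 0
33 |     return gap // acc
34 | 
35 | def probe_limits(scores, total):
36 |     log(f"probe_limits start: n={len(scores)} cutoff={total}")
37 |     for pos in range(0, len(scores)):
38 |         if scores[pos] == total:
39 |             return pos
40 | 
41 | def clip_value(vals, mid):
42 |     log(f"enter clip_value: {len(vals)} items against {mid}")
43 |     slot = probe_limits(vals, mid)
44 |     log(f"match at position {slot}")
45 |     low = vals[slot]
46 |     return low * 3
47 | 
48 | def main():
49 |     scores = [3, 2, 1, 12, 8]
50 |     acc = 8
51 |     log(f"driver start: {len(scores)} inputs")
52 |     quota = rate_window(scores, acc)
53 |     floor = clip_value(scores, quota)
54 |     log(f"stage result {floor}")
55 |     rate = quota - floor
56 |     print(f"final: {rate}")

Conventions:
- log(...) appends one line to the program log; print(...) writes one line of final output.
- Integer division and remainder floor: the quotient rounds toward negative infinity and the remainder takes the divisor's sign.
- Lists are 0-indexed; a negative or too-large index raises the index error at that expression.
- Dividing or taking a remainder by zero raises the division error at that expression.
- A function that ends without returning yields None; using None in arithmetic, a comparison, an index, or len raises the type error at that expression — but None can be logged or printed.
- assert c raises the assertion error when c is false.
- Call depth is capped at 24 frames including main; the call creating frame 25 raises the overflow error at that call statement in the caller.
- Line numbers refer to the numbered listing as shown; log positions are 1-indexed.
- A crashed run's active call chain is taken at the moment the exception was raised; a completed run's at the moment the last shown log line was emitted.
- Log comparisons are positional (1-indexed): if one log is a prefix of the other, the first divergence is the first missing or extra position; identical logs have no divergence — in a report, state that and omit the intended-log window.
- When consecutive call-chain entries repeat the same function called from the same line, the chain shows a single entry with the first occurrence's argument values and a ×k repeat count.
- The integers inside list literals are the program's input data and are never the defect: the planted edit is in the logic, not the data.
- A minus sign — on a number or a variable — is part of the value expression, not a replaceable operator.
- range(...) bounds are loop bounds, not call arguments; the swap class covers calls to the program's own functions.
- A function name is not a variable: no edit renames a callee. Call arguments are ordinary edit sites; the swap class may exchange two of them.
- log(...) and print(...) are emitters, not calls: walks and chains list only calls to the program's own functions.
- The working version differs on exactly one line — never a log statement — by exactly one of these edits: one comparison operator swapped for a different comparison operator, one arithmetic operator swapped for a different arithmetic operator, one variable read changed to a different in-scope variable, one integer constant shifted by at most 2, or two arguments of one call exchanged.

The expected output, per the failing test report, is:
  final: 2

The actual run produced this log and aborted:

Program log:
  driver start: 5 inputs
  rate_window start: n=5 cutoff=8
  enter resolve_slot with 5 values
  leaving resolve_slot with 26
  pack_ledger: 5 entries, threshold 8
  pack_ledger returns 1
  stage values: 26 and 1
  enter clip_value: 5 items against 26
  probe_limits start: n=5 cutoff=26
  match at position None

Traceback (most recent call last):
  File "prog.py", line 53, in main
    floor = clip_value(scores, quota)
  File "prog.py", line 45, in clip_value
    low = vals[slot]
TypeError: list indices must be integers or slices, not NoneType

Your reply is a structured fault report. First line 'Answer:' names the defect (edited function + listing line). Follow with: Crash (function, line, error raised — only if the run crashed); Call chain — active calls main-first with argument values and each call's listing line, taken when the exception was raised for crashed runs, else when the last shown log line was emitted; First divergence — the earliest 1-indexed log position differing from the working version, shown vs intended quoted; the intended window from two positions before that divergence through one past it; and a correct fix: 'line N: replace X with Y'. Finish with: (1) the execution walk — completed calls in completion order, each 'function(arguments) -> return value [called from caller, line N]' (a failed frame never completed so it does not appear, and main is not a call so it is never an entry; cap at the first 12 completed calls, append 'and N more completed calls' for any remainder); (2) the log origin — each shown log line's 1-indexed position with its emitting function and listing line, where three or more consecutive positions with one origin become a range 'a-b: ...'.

Answer: the defect is in main at line 53.
Key fact: At log position 8 the runs split — shown 'enter clip_value: 5 items against 26', but the working version logs 'enter clip_value: 5 items against 8'.
Crash: clip_value, line 45, TypeError.
Call chain: main -> clip_value([3, 2, 1, 12, 8], 26) (called at line 53).
First divergence: at position 8 the run shows 'enter clip_value: 5 items against 26' where the working version logs 'enter clip_value: 5 items against 8'.
Intended log window:
  6: pack_ledger returns 1
  7: stage values: 26 and 1
  8: enter clip_value: 5 items against 8
  9: probe_limits start: n=5 cutoff=8
Execution walk:
  resolve_slot([3, 2, 1, 12, 8]) -> 26  [called from rate_window, line 29]
  pack_ledger([3, 2, 1, 12, 8], 8) -> 1  [called from rate_window, line 30]
  rate_window([3, 2, 1, 12, 8], 8) -> 26  [called from main, line 52]
  probe_limits([3, 2, 1, 12, 8], 26) -> None  [called from clip_value, line 43]
Log line origins:
  1: logged in main at line 51
  2: logged in rate_window at line 28
  3: logged in resolve_slot at line 2
  4: logged in resolve_slot at line 6
  5: logged in pack_ledger at line 10
  6: logged in pack_ledger at line 15
  7: logged in rate_window at line 31
  8: logged in clip_value at line 42
  9: logged in probe_limits at line 36
  10: logged in clip_value at line 44
A correct fix: line 53: replace `quota` with `acc`.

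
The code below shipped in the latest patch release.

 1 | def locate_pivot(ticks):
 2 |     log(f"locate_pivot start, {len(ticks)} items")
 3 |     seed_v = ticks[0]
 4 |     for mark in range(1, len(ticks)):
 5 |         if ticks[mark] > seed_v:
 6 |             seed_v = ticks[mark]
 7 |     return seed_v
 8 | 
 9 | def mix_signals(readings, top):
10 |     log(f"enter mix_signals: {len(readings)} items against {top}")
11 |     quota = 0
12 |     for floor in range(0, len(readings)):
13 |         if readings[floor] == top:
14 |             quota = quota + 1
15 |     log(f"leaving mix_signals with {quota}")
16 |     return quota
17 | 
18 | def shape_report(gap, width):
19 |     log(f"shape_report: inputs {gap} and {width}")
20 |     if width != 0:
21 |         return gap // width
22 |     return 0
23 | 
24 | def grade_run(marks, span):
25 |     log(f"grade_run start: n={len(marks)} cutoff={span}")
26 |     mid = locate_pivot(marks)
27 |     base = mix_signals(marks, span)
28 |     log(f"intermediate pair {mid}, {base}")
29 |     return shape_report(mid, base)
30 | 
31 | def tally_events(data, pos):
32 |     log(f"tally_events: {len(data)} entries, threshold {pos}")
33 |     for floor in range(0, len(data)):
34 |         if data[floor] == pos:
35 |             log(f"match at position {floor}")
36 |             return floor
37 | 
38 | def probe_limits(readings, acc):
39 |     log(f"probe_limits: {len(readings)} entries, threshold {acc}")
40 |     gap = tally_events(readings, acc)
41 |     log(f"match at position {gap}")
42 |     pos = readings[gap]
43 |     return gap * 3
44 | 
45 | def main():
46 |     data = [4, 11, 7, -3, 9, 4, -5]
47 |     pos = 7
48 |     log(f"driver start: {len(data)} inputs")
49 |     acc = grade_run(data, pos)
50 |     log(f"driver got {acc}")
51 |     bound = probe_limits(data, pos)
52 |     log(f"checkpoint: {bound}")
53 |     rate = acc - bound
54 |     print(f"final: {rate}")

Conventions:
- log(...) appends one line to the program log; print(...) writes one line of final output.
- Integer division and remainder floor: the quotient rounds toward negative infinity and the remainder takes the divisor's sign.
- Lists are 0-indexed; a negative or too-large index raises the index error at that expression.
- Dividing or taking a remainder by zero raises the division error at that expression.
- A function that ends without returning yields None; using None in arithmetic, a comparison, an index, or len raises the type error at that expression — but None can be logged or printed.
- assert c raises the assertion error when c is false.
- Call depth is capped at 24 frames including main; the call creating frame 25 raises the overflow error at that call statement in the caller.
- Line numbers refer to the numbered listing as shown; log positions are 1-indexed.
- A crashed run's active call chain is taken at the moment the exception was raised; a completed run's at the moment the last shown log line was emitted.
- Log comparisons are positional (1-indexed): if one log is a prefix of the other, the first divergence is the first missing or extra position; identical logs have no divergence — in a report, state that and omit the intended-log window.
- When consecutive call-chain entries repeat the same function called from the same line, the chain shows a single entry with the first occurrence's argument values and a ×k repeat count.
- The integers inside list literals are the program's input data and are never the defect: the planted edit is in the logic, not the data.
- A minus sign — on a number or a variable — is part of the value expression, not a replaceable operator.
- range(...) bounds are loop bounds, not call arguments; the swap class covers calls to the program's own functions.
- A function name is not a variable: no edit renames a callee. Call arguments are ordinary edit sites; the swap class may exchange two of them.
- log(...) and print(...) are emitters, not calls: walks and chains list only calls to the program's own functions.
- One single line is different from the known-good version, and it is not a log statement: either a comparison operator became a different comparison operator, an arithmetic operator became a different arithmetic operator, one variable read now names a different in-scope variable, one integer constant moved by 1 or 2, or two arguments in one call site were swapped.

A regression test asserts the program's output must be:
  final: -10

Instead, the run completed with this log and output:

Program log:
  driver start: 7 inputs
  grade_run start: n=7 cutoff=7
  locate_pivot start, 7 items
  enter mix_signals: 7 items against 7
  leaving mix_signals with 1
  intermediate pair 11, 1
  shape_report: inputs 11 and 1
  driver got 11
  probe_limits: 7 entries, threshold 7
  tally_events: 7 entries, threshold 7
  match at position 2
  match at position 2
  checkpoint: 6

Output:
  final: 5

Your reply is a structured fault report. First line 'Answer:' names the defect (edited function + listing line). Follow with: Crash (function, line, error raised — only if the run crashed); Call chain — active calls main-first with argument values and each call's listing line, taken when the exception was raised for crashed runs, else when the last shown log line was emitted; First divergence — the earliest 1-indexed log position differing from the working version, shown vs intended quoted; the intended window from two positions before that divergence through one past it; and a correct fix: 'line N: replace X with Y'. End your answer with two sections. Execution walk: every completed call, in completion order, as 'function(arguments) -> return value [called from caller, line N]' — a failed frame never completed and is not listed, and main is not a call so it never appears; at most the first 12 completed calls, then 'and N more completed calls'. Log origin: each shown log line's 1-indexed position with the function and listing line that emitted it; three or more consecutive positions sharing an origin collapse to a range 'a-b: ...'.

Answer: the defect is in probe_limits at line 43.
Key observation: Log line 13 is where behavior first shows: 'checkpoint: 6' appears instead of 'checkpoint: 21'.
Call chain: main.
First divergence: position 13 — the shown line 'checkpoint: 6' should read 'checkpoint: 21'.
Intended log window:
  11: match at position 2
  12: match at position 2
  13: checkpoint: 21
Execution walk:
  locate_pivot([4, 11, 7, -3, 9, 4, -5]) -> 11  [called from grade_run, line 26]
  mix_signals([4, 11, 7, -3, 9, 4, -5], 7) -> 1  [called from grade_run, line 27]
  shape_report(11, 1) -> 11  [called from grade_run, line 29]
  grade_run([4, 11, 7, -3, 9, 4, -5], 7) -> 11  [called from main, line 49]
  tally_events([4, 11, 7, -3, 9, 4, -5], 7) -> 2  [called from probe_limits, line 40]
  probe_limits([4, 11, 7, -3, 9, 4, -5], 7) -> 6  [called from main, line 51]
Log line origins:
  1: logged in main at line 48
  2: logged in grade_run at line 25
  3: logged in locate_pivot at line 2
  4: logged in mix_signals at line 10
  5: logged in mix_signals at line 15
  6: logged in grade_run at line 28
  7: logged in shape_report at line 19
  8: logged in main at line 50
  9: logged in probe_limits at line 39
  10: logged in tally_events at line 32
  11: logged in tally_events at line 35
  12: logged in probe_limits at line 41
  13: logged in main at line 52
A correct fix: line 43: replace `gap` with `pos`.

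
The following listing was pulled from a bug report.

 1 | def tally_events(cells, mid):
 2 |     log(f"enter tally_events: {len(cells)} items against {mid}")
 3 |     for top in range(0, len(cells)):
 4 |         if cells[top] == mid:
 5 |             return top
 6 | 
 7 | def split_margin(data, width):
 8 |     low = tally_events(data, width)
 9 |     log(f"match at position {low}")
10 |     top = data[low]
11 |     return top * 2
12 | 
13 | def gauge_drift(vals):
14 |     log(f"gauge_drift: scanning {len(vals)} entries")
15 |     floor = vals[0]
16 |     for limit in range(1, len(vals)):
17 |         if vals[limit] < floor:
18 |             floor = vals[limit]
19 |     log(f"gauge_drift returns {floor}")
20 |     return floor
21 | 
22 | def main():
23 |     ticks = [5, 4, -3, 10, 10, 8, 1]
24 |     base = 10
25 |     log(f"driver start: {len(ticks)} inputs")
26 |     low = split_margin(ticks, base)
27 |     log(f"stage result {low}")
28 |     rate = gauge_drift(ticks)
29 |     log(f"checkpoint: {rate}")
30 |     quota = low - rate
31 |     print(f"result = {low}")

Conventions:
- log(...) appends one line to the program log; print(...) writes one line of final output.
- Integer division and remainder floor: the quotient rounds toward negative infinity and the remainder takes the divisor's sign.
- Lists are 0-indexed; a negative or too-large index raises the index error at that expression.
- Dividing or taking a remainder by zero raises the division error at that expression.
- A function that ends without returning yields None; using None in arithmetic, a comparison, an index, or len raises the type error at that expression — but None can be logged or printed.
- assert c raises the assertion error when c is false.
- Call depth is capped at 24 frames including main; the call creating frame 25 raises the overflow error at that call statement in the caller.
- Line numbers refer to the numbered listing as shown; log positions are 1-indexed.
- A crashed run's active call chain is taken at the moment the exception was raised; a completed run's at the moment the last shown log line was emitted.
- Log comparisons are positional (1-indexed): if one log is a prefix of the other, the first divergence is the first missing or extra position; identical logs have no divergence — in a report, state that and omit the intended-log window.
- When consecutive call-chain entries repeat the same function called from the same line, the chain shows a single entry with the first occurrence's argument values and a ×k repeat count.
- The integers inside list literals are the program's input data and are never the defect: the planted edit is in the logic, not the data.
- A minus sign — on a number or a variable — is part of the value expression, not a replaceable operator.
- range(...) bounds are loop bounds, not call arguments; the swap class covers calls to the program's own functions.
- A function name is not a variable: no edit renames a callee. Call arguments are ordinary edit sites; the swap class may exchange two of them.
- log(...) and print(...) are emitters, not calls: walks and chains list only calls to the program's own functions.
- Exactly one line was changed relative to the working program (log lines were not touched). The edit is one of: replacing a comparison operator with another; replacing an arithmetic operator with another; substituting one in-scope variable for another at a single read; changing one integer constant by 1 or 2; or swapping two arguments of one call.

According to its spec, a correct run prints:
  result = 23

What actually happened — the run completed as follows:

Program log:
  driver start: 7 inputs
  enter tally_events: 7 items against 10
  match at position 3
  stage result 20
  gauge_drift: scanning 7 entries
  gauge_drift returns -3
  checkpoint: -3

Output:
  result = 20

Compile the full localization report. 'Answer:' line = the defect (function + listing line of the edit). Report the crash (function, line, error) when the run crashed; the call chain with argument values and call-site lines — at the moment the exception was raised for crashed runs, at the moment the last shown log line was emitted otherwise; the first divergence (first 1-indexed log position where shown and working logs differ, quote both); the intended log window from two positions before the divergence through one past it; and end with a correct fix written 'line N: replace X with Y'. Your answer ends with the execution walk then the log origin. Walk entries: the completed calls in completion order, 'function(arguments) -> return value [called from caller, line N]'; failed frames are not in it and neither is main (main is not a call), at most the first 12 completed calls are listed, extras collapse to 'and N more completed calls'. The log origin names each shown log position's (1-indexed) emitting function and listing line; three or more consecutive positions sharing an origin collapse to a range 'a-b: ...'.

Answer: the defect is in main at line 31.
Core observation: Nothing in the log betrays the bug — only the output does.
Call chain: main.
First divergence: none; the two logs match at every position.
Execution walk:
  tally_events([5, 4, -3, 10, 10, 8, 1], 10) -> 3  [called from split_margin, line 8]
  split_margin([5, 4, -3, 10, 10, 8, 1], 10) -> 20  [called from main, line 26]
  gauge_drift([5, 4, -3, 10, 10, 8, 1]) -> -3  [called from main, line 28]
Log origins:
  1: emitted by main (line 25)
  2: emitted by tally_events (line 2)
  3: emitted by split_margin (line 9)
  4: emitted by main (line 27)
  5: emitted by gauge_drift (line 14)
  6: emitted by gauge_drift (line 19)
  7: emitted by main (line 29)
A correct fix: line 31: replace `low` with `quota`.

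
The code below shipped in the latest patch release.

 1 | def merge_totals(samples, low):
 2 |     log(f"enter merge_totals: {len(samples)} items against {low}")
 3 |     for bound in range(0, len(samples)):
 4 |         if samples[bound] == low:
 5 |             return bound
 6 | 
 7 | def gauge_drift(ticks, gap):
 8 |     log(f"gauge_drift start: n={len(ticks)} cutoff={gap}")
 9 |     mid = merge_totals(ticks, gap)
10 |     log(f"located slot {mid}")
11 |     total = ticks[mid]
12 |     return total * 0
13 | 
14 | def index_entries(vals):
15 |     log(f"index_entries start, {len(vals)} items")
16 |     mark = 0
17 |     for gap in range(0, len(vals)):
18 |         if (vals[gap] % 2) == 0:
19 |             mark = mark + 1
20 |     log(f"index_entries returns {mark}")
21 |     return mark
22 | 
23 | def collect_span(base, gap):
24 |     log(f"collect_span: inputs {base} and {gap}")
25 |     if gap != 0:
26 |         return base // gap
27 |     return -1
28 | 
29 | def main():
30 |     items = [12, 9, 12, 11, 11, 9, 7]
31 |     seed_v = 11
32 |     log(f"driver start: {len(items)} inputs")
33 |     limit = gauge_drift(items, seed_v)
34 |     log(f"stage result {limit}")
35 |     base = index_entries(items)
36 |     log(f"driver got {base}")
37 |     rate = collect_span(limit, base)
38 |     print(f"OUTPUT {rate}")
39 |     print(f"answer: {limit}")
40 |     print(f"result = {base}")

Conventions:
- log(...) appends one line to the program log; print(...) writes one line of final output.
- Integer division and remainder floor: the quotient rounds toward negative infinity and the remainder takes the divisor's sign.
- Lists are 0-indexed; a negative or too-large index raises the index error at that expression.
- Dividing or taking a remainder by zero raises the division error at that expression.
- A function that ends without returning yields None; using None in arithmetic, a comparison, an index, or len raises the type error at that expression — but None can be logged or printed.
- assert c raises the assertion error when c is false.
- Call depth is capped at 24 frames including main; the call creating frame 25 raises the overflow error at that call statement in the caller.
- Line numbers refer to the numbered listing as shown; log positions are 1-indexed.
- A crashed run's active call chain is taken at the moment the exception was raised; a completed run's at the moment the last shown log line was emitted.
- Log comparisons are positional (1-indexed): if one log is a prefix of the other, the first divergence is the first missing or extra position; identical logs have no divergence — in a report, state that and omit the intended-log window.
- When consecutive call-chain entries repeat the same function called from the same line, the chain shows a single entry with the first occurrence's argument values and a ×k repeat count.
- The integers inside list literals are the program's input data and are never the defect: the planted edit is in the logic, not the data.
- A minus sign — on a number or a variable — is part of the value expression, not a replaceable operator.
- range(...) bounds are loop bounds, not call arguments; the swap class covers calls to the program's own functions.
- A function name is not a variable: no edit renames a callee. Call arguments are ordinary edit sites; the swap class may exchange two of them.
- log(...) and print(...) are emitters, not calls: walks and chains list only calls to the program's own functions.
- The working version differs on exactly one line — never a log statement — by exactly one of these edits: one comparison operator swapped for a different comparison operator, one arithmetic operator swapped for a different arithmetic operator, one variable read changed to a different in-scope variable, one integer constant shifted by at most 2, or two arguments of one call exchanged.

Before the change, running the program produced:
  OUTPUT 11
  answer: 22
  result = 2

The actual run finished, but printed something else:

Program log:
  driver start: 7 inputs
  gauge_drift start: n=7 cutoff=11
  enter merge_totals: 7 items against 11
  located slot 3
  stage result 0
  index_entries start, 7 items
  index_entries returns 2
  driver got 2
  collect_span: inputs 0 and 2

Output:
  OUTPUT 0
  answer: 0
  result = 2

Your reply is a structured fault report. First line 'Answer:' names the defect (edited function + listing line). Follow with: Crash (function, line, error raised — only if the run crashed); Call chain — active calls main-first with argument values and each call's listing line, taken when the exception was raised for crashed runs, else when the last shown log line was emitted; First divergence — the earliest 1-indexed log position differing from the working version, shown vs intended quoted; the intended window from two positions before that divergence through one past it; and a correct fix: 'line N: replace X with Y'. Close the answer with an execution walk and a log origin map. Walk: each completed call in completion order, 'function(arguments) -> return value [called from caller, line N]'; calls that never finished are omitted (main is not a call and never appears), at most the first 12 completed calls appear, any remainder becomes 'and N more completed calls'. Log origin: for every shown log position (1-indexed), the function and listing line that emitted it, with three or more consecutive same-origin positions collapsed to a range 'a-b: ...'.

Answer: the defect is in gauge_drift at line 12.
The tell: The log first diverges at position 5: the faulty run prints 'stage result 0' where the working version prints 'stage result 22'.
Call chain: main -> collect_span(0, 2) (called at line 37).
First divergence: at position 5 the run shows 'stage result 0' where the working version logs 'stage result 22'.
Intended log window:
  3: enter merge_totals: 7 items against 11
  4: located slot 3
  5: stage result 22
  6: index_entries start, 7 items
Execution walk:
  merge_totals([12, 9, 12, 11, 11, 9, 7], 11) -> 3  [called from gauge_drift, line 9]
  gauge_drift([12, 9, 12, 11, 11, 9, 7], 11) -> 0  [called from main, line 33]
  index_entries([12, 9, 12, 11, 11, 9, 7]) -> 2  [called from main, line 35]
  collect_span(0, 2) -> 0  [called from main, line 37]
Log line origins:
  1 — main, line 32
  2 — gauge_drift, line 8
  3 — merge_totals, line 2
  4 — gauge_drift, line 10
  5 — main, line 34
  6 — index_entries, line 15
  7 — index_entries, line 20
  8 — main, line 36
  9 — collect_span, line 24
A correct fix: line 12: replace `0` with `2`.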